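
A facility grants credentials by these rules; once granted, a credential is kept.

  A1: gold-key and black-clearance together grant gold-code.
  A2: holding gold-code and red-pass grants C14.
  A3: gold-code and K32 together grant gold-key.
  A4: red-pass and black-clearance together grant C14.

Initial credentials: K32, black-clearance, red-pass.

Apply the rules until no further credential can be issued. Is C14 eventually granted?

Holding red-pass and black-clearance grants C14 (A4).

Yes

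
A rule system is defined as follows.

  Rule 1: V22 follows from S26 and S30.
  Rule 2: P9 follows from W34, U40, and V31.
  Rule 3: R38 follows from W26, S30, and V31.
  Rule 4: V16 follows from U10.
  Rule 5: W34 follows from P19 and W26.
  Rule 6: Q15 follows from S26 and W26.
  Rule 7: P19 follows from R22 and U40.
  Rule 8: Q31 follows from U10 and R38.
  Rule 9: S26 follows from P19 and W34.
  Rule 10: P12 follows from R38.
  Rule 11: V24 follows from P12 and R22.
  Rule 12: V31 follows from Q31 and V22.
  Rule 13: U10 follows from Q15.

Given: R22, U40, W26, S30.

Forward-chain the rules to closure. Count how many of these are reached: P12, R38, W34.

R22 and U40 hold, so P19 follows (Rule 7).
From P19 and W26, Rule 5 gives W34.
P12 would need R38 (Rule 10), but R38 is never established.
R38 would need W26, S30, and V31 (Rule 3), but V31 is never established.
W34: reached.
Reached: W34 — 1 of the 3.

1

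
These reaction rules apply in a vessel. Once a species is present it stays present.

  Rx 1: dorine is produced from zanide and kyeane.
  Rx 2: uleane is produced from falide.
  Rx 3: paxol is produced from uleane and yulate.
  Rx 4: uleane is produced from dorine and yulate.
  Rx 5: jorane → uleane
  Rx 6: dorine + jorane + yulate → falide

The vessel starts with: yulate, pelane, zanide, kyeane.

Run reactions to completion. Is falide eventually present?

falide would need dorine, jorane, and yulate (Rx 6), but jorane never forms.

No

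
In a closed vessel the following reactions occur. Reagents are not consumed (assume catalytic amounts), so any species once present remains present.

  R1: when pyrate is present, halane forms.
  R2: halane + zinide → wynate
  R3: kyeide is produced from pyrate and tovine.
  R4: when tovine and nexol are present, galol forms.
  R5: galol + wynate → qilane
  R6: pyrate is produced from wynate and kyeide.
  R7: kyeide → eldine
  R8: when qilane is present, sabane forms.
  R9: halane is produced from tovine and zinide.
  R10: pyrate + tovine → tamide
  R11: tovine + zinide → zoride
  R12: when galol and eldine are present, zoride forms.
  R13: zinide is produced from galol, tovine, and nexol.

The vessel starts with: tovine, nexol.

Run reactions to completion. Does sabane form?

Yes

tovine and nexol present → galol forms (R4).
galol, tovine, and nexol present → zinide forms (R13).
tovine and zinide present → halane forms (R9).
halane and zinide present → wynate forms (R2).
galol and wynate present → qilane forms (R5).
qilane present → sabane forms (R8).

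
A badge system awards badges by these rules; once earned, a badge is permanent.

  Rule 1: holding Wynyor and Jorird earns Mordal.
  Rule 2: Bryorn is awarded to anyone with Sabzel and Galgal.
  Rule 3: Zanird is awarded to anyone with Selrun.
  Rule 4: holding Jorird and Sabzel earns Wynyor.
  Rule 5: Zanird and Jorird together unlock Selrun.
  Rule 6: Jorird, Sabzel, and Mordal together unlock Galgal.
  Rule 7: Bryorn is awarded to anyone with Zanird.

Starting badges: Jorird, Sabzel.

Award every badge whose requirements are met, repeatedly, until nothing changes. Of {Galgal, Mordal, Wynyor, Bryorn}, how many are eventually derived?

4

With Jorird and Sabzel, Wynyor is earned (Rule 4).
With Wynyor and Jorird, Mordal is earned (Rule 1).
With Jorird, Sabzel, and Mordal, Galgal is earned (Rule 6).
With Sabzel and Galgal, Bryorn is earned (Rule 2).
Galgal: reached.
Mordal: reached.
Wynyor: reached.
Bryorn: reached.
All 4 are reached.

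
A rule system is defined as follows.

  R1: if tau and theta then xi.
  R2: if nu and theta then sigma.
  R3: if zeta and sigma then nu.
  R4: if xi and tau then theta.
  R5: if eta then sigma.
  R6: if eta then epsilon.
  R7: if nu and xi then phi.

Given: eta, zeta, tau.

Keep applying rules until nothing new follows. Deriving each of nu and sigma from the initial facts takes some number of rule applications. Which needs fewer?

sigma

sigma: eta holds, so sigma follows (R5). [1 rule application]
nu: From eta, R5 gives sigma. zeta and sigma hold, so nu follows (R3). [2 rule applications]
sigma needs fewer.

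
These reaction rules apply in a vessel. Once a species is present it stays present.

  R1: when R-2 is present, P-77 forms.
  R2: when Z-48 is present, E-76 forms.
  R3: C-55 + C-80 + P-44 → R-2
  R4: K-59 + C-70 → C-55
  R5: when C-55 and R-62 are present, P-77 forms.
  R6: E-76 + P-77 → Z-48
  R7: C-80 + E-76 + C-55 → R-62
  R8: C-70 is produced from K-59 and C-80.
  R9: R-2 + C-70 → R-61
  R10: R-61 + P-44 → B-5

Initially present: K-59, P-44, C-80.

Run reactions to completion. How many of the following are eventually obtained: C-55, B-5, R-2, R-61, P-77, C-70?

K-59 and C-80 present → C-70 forms (R8).
K-59 and C-70 present → C-55 forms (R4).
C-55, C-80, and P-44 present → R-2 forms (R3).
R-2 present → P-77 forms (R1).
R-2 and C-70 present → R-61 forms (R9).
R-61 and P-44 present → B-5 forms (R10).
C-55: reached.
B-5: reached.
R-2: reached.
R-61: reached.
P-77: reached.
C-70: reached.
All 6 are reached.

6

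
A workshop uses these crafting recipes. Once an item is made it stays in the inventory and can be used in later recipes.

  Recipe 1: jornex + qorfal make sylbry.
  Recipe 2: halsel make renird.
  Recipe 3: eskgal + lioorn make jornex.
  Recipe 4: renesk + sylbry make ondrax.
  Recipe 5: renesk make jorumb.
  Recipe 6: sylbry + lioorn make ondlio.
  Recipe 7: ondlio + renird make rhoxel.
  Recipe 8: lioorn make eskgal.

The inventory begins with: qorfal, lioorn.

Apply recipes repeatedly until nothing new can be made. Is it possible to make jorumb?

jorumb would need renesk (Recipe 5), but renesk is never obtained.

No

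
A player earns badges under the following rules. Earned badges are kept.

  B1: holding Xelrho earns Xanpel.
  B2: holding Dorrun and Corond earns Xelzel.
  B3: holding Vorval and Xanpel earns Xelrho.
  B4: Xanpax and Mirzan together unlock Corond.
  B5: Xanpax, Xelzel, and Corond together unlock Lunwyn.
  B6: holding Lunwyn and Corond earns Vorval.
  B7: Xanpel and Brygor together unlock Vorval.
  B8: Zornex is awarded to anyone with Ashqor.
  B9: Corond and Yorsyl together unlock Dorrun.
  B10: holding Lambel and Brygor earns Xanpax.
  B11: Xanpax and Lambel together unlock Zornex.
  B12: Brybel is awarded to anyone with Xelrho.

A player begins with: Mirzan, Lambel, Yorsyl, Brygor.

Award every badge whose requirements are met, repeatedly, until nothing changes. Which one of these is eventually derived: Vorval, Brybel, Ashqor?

With Lambel and Brygor, Xanpax is earned (B10).
With Xanpax and Mirzan, Corond is earned (B4).
With Corond and Yorsyl, Dorrun is earned (B9).
With Dorrun and Corond, Xelzel is earned (B2).
With Xanpax, Xelzel, and Corond, Lunwyn is earned (B5).
With Lunwyn and Corond, Vorval is earned (B6).
No rule produces Ashqor, and it is not given. Brybel would need Xelrho (B12), but Xelrho is never earned.

Vorval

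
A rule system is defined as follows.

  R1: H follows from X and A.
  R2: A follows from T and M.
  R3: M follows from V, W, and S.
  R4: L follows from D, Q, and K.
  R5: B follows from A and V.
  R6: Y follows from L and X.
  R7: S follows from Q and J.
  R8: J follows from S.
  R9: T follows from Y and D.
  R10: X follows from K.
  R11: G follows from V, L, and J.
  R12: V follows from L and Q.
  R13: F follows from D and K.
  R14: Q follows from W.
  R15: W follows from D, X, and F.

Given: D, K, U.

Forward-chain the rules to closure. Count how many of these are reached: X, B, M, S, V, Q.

3

D and K hold, so F follows (R13).
K holds, so X follows (R10).
D, X, and F hold, so W follows (R15).
W holds, so Q follows (R14).
D, Q, and K hold, so L follows (R4).
From L and Q, R12 gives V.
X: reached.
B would need A and V (R5), but A is never established.
M would need V, W, and S (R3), but S is never established.
S would need Q and J (R7), but J is never established.
V: reached.
Q: reached.
Reached: X, V, and Q — 3 of the 6.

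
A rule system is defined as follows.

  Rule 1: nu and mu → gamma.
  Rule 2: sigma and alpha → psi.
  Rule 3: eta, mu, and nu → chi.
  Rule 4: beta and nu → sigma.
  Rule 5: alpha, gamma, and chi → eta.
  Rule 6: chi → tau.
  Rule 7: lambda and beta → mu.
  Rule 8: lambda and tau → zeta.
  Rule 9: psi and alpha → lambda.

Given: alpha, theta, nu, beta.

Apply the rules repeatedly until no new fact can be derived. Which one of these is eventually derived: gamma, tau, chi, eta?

beta and nu hold, so sigma follows (Rule 4).
sigma and alpha hold, so psi follows (Rule 2).
psi and alpha hold, so lambda follows (Rule 9).
lambda and beta hold, so mu follows (Rule 7).
From nu and mu, Rule 1 gives gamma.
chi would need eta, mu, and nu (Rule 3), but eta is never established. tau would need chi (Rule 6), but chi is never established. eta would need alpha, gamma, and chi (Rule 5), but chi is never established.

gamma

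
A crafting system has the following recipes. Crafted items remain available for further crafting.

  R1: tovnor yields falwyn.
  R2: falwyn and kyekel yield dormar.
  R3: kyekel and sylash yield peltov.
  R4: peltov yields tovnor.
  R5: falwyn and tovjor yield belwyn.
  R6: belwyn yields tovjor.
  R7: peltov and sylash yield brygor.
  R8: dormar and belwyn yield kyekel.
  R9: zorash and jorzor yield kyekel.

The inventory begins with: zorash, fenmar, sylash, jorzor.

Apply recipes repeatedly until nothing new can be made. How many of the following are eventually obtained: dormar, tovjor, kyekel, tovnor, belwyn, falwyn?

Using R9, zorash and jorzor make kyekel.
Using R3, kyekel and sylash make peltov.
peltov → tovnor (R4).
tovnor → falwyn (R1).
falwyn and kyekel → dormar (R2).
dormar: reached.
tovjor would need belwyn (R6), but belwyn is never obtained.
kyekel: reached.
tovnor: reached.
belwyn would need falwyn and tovjor (R5), but tovjor is never obtained.
falwyn: reached.
Reached: dormar, kyekel, tovnor, and falwyn — 4 of the 6.

4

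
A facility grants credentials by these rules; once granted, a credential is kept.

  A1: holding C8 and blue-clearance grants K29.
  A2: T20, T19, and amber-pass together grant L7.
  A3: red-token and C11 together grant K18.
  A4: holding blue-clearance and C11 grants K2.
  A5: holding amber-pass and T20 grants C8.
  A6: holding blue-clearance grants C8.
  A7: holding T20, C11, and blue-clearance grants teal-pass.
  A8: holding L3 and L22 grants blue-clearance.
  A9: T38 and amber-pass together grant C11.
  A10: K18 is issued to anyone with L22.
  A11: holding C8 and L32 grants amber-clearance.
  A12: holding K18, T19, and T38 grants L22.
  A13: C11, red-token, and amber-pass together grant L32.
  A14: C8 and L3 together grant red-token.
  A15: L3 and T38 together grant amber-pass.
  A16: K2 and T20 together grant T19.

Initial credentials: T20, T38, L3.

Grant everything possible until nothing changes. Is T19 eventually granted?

T19 would need K2 and T20 (A16), but K2 is never granted.

No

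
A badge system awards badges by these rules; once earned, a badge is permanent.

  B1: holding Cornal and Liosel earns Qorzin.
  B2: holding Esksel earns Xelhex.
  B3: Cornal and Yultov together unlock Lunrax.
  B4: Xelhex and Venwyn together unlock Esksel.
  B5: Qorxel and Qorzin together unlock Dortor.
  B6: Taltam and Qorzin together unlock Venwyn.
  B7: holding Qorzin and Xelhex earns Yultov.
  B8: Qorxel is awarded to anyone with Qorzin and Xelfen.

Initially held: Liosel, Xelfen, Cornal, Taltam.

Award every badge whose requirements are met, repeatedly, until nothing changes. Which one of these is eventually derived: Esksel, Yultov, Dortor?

With Cornal and Liosel, Qorzin is earned (B1).
With Qorzin and Xelfen, Qorxel is earned (B8).
With Qorxel and Qorzin, Dortor is earned (B5).
Esksel would need Xelhex and Venwyn (B4), but Xelhex is never earned. Yultov would need Qorzin and Xelhex (B7), but Xelhex is never earned.

Dortor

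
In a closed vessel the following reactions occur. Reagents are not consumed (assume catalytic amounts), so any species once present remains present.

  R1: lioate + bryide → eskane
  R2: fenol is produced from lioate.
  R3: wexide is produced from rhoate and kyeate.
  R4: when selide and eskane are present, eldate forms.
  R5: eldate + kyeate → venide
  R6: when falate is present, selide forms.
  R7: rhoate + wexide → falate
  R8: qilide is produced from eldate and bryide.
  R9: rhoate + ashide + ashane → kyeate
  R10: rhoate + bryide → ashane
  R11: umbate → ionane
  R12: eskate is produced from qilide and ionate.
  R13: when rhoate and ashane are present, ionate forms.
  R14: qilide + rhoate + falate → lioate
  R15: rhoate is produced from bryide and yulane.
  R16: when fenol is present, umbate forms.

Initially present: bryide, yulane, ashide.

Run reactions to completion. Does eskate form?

No

eskate would need qilide and ionate (R12), but qilide never forms.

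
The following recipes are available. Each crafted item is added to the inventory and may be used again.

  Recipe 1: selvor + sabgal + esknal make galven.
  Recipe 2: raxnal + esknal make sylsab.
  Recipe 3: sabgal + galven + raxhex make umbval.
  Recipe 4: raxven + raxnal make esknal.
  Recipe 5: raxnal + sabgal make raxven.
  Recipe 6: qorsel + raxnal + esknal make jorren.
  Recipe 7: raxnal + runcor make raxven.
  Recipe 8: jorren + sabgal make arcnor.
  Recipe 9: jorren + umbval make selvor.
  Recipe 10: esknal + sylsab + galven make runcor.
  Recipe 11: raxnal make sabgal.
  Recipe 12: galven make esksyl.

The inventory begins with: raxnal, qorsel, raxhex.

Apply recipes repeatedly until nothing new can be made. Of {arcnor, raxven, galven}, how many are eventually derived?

Using Recipe 11, raxnal makes sabgal.
raxnal + sabgal → raxven (Recipe 5).
Using Recipe 4, raxven and raxnal make esknal.
qorsel + raxnal + esknal → jorren (Recipe 6).
jorren + sabgal → arcnor (Recipe 8).
arcnor: reached.
raxven: reached.
galven would need selvor, sabgal, and esknal (Recipe 1), but selvor is never obtained.
Reached: arcnor and raxven — 2 of the 3.

2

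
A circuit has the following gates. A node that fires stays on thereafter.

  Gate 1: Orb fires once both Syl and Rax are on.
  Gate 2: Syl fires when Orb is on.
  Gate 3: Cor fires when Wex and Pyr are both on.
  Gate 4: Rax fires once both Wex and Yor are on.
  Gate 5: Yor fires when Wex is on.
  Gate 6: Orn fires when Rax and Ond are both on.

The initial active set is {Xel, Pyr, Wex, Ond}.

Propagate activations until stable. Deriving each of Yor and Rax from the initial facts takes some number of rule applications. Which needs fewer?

Yor

Yor: Wex is on, so Yor fires (Gate 5). [1 rule application]
Rax: Wex is on, so Yor fires (Gate 5). Wex and Yor are on, so Rax fires (Gate 4). [2 rule applications]
Yor needs fewer.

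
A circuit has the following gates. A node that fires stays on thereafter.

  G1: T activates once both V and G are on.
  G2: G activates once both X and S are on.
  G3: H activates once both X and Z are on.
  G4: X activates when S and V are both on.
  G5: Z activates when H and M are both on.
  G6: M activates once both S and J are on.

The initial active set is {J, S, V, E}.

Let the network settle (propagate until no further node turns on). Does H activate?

H would need X and Z (G3), but Z never turns on.

No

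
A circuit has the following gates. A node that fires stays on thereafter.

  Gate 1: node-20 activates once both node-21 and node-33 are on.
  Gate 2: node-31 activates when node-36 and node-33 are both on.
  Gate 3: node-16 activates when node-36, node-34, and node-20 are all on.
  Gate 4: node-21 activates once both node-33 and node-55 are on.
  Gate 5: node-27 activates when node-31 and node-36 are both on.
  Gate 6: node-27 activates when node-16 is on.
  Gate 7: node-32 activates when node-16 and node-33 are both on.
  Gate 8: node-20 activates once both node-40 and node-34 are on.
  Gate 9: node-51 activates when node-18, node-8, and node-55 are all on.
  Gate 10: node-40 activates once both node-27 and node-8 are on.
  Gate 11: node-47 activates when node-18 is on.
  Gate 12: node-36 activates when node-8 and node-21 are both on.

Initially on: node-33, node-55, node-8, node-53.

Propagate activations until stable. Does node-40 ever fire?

Yes

node-33 and node-55 are on, so node-21 activates (Gate 4).
Gate 12: node-8 and node-21 on → node-36 on.
node-36 and node-33 are on, so node-31 activates (Gate 2).
Gate 5: node-31 and node-36 on → node-27 on.
node-27 and node-8 are on, so node-40 activates (Gate 10).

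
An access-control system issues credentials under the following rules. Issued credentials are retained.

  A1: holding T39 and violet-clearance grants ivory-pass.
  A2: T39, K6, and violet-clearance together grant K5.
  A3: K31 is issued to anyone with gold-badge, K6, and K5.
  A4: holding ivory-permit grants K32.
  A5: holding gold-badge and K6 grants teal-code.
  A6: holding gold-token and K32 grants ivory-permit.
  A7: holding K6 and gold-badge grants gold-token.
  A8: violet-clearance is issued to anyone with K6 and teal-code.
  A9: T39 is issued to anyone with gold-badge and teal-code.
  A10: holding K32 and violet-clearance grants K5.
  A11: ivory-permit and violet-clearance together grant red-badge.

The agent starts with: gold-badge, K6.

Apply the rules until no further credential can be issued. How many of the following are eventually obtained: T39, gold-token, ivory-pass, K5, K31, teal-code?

6

Holding gold-badge and K6 grants teal-code (A5).
Holding K6 and gold-badge grants gold-token (A7).
Holding gold-badge and teal-code grants T39 (A9).
Holding K6 and teal-code grants violet-clearance (A8).
Holding T39, K6, and violet-clearance grants K5 (A2).
Holding T39 and violet-clearance grants ivory-pass (A1).
Holding gold-badge, K6, and K5 grants K31 (A3).
T39: reached.
gold-token: reached.
ivory-pass: reached.
K5: reached.
K31: reached.
teal-code: reached.
All 6 are reached.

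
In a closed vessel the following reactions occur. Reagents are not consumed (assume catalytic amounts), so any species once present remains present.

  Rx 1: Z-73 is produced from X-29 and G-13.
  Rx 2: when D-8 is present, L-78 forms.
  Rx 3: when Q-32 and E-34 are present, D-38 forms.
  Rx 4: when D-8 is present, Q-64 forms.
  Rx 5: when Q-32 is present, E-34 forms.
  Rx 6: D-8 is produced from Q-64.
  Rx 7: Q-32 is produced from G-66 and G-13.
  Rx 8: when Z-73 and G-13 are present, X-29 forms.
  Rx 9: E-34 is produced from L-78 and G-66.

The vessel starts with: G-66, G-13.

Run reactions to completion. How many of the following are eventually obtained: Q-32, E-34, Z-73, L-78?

2

G-66 and G-13 present → Q-32 forms (Rx 7).
Q-32 present → E-34 forms (Rx 5).
Q-32: reached.
E-34: reached.
Z-73 would need X-29 and G-13 (Rx 1), but X-29 never forms.
L-78 would need D-8 (Rx 2), but D-8 never forms.
Reached: Q-32 and E-34 — 2 of the 4.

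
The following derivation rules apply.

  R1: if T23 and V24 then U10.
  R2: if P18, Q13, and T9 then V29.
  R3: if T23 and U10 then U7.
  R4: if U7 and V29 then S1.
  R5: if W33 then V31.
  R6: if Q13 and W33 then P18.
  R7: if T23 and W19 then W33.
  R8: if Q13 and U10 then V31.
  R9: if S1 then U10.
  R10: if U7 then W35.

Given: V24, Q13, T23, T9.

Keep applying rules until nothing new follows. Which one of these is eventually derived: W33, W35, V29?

W35

From T23 and V24, R1 gives U10.
T23 and U10 hold, so U7 follows (R3).
From U7, R10 gives W35.
V29 would need P18, Q13, and T9 (R2), but P18 is never established. W33 would need T23 and W19 (R7), but W19 is never established.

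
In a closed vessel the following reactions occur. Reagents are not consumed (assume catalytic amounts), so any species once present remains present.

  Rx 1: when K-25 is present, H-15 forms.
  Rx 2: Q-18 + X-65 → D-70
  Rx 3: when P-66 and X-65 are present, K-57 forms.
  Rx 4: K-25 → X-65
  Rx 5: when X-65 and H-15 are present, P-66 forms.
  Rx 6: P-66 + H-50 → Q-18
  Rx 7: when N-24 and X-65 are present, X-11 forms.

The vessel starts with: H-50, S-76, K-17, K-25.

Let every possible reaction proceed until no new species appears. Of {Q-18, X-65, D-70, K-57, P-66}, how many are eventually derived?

5

K-25 present → H-15 forms (Rx 1).
K-25 present → X-65 forms (Rx 4).
X-65 and H-15 present → P-66 forms (Rx 5).
P-66 and X-65 present → K-57 forms (Rx 3).
P-66 and H-50 present → Q-18 forms (Rx 6).
Q-18 and X-65 present → D-70 forms (Rx 2).
Q-18: reached.
X-65: reached.
D-70: reached.
K-57: reached.
P-66: reached.
All 5 are reached.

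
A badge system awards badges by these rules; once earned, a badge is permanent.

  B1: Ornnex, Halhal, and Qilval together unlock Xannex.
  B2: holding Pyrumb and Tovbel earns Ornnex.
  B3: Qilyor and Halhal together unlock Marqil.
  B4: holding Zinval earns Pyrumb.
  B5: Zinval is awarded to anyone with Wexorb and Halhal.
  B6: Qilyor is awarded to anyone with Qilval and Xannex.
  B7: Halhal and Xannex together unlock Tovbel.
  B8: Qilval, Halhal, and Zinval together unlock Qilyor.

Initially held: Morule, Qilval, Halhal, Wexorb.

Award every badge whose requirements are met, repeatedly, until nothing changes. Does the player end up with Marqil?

Yes

With Wexorb and Halhal, Zinval is earned (B5).
With Qilval, Halhal, and Zinval, Qilyor is earned (B8).
With Qilyor and Halhal, Marqil is earned (B3).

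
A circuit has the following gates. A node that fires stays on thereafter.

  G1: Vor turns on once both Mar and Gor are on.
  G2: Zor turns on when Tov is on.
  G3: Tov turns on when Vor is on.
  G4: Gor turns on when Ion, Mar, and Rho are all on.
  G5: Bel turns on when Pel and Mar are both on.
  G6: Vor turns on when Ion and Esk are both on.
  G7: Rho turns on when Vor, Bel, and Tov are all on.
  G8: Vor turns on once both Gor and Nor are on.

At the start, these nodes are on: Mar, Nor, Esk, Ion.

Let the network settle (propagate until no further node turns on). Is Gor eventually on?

No

Gor would need Ion, Mar, and Rho (G4), but Rho never turns on.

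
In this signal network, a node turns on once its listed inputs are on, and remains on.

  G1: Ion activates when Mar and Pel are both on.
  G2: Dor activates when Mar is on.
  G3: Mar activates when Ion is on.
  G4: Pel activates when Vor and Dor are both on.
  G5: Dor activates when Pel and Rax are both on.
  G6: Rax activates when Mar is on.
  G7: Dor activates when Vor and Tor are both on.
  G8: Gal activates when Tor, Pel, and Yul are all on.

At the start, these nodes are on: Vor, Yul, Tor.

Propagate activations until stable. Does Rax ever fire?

Rax would need Mar (G6), but Mar never turns on.

No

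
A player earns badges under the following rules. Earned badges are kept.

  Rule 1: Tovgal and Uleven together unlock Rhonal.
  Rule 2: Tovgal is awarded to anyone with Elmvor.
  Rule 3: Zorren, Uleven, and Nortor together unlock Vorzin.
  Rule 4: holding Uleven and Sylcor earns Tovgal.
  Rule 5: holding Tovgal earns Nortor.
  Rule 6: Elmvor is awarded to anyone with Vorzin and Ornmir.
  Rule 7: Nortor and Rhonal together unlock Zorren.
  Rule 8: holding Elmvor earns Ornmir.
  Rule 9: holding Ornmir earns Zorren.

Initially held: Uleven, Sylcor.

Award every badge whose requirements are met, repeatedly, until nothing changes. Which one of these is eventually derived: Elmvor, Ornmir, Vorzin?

With Uleven and Sylcor, Tovgal is earned (Rule 4).
With Tovgal, Nortor is earned (Rule 5).
With Tovgal and Uleven, Rhonal is earned (Rule 1).
With Nortor and Rhonal, Zorren is earned (Rule 7).
With Zorren, Uleven, and Nortor, Vorzin is earned (Rule 3).
Ornmir would need Elmvor (Rule 8), but Elmvor is never earned. Elmvor would need Vorzin and Ornmir (Rule 6), but Ornmir is never earned.

Vorzin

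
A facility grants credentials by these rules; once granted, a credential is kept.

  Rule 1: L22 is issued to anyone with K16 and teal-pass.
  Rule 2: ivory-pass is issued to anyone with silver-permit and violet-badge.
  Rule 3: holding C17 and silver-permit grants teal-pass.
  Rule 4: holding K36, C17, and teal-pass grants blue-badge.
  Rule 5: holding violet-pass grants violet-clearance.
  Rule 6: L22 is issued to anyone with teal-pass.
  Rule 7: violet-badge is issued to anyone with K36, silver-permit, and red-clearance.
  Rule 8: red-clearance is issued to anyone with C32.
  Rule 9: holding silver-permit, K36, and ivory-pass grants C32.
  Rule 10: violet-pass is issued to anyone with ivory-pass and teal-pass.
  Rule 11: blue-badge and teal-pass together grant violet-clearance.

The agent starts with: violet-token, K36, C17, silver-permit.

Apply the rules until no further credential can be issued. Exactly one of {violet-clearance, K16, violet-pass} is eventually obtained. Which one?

Holding C17 and silver-permit grants teal-pass (Rule 3).
Holding K36, C17, and teal-pass grants blue-badge (Rule 4).
Holding blue-badge and teal-pass grants violet-clearance (Rule 11).
No rule produces K16, and it is not given. violet-pass would need ivory-pass and teal-pass (Rule 10), but ivory-pass is never granted.

violet-clearance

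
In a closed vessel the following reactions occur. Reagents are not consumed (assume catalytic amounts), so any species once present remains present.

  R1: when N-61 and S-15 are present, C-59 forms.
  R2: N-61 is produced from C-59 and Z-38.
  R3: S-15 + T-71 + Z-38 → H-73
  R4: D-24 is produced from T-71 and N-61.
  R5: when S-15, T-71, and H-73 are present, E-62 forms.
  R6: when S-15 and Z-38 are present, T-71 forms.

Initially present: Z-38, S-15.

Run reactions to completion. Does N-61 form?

No

N-61 would need C-59 and Z-38 (R2), but C-59 never forms.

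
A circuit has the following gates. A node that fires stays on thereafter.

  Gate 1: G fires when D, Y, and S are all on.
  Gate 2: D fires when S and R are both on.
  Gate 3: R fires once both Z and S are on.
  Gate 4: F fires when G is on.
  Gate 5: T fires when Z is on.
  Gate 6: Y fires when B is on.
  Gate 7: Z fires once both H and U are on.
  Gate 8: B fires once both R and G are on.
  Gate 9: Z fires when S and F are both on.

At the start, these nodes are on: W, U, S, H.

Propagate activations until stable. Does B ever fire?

B would need R and G (Gate 8), but G never turns on.

No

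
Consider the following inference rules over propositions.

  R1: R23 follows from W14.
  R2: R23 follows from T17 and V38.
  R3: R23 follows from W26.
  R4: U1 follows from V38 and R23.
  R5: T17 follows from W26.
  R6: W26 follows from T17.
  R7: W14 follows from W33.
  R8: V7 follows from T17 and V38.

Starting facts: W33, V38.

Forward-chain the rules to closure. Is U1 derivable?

Yes

W33 holds, so W14 follows (R7).
From W14, R1 gives R23.
V38 and R23 hold, so U1 follows (R4).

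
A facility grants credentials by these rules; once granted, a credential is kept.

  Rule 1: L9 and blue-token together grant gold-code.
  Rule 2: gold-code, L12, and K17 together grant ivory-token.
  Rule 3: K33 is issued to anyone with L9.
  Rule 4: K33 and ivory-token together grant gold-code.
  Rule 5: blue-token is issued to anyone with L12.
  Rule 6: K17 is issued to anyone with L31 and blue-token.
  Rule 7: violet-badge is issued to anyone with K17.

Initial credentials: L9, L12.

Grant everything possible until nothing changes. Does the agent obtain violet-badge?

No

violet-badge would need K17 (Rule 7), but K17 is never granted.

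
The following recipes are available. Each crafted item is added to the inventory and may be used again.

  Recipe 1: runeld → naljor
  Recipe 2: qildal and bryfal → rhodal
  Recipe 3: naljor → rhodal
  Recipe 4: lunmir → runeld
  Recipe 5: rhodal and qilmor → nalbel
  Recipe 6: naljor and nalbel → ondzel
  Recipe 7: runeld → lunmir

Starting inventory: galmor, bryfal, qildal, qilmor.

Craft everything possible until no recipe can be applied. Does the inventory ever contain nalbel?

Using Recipe 2, qildal and bryfal make rhodal.
Using Recipe 5, rhodal and qilmor make nalbel.

Yes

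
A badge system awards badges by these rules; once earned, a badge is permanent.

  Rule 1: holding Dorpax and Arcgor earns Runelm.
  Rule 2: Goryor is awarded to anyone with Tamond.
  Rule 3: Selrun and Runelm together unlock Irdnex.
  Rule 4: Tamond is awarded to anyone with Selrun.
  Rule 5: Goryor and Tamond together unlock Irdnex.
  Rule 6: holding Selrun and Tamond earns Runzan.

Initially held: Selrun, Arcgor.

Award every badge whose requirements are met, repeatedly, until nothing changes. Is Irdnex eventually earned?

With Selrun, Tamond is earned (Rule 4).
With Tamond, Goryor is earned (Rule 2).
With Goryor and Tamond, Irdnex is earned (Rule 5).

Yes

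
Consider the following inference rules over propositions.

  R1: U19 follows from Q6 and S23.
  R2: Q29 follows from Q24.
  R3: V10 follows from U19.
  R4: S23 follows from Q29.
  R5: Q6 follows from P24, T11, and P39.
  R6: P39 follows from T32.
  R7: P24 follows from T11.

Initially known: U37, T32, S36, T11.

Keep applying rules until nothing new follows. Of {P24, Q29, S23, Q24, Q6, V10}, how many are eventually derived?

T32 holds, so P39 follows (R6).
From T11, R7 gives P24.
From P24, T11, and P39, R5 gives Q6.
P24: reached.
Q29 would need Q24 (R2), but Q24 is never established.
S23 would need Q29 (R4), but Q29 is never established.
No rule produces Q24, and it is not given.
Q6: reached.
V10 would need U19 (R3), but U19 is never established.
Reached: P24 and Q6 — 2 of the 6.

2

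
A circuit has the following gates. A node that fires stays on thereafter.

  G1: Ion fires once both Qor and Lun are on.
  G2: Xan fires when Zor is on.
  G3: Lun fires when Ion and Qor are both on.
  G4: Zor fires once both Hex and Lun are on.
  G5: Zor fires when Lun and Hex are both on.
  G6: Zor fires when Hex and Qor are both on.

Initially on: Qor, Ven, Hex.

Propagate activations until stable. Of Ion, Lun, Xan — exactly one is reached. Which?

Xan

G6: Hex and Qor on → Zor on.
Zor is on, so Xan fires (G2).
Lun would need Ion and Qor (G3), but Ion never turns on. Ion would need Qor and Lun (G1), but Lun never turns on.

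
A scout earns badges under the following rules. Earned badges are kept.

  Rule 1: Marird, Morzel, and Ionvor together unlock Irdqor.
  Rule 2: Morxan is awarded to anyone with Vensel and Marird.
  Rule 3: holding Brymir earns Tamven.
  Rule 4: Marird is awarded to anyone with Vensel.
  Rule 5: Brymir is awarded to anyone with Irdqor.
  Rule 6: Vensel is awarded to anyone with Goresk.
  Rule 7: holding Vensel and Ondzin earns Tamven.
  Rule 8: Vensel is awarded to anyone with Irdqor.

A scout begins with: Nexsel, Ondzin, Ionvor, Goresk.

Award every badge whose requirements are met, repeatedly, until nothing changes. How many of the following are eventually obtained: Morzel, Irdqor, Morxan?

1

With Goresk, Vensel is earned (Rule 6).
With Vensel, Marird is earned (Rule 4).
With Vensel and Marird, Morxan is earned (Rule 2).
No rule produces Morzel, and it is not given.
Irdqor would need Marird, Morzel, and Ionvor (Rule 1), but Morzel is never earned.
Morxan: reached.
Reached: Morxan — 1 of the 3.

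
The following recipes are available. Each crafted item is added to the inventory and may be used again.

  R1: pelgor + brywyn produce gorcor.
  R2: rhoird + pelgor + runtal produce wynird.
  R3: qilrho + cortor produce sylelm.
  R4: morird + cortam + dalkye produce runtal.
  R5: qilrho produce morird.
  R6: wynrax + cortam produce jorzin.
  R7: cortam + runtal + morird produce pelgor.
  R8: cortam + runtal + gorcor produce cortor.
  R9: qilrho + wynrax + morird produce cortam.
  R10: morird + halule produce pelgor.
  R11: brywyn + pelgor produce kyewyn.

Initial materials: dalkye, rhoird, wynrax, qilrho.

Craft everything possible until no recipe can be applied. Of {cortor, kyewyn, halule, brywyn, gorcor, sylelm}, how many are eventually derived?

cortor would need cortam, runtal, and gorcor (R8), but gorcor is never obtained.
kyewyn would need brywyn and pelgor (R11), but brywyn is never obtained.
No rule produces halule, and it is not given.
No rule produces brywyn, and it is not given.
gorcor would need pelgor and brywyn (R1), but brywyn is never obtained.
sylelm would need qilrho and cortor (R3), but cortor is never obtained.
None of the 6 are reached.

0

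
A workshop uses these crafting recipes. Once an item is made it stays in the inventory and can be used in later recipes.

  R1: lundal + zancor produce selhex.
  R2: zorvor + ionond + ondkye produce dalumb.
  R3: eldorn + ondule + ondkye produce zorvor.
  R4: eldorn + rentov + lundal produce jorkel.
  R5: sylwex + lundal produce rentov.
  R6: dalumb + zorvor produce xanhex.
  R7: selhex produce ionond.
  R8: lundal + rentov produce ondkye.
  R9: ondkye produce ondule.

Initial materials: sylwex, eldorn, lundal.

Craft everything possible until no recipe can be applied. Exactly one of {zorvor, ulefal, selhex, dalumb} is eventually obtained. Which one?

Using R5, sylwex and lundal make rentov.
Using R8, lundal and rentov make ondkye.
Using R9, ondkye makes ondule.
Using R3, eldorn, ondule, and ondkye make zorvor.
dalumb would need zorvor, ionond, and ondkye (R2), but ionond is never obtained. selhex would need lundal and zancor (R1), but zancor is never obtained. No rule produces ulefal, and it is not given.

zorvor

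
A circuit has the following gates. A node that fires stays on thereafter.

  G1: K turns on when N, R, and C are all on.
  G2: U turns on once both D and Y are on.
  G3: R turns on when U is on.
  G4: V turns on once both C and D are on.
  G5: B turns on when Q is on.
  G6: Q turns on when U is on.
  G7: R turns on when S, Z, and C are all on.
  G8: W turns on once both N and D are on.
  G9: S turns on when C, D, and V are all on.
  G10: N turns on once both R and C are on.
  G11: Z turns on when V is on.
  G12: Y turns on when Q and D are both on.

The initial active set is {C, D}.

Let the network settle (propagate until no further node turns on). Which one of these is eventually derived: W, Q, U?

W

C and D are on, so V turns on (G4).
G9: C, D, and V on → S on.
V is on, so Z turns on (G11).
S, Z, and C are on, so R turns on (G7).
G10: R and C on → N on.
N and D are on, so W turns on (G8).
Q would need U (G6), but U never turns on. U would need D and Y (G2), but Y never turns on.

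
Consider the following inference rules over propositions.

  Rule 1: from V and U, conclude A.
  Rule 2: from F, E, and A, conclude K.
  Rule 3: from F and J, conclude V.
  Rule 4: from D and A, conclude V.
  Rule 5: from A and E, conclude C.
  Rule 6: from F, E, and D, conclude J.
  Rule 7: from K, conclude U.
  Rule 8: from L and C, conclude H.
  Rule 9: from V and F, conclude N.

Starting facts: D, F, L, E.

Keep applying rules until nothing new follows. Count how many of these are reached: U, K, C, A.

0

U would need K (Rule 7), but K is never established.
K would need F, E, and A (Rule 2), but A is never established.
C would need A and E (Rule 5), but A is never established.
A would need V and U (Rule 1), but U is never established.
None of the 4 are reached.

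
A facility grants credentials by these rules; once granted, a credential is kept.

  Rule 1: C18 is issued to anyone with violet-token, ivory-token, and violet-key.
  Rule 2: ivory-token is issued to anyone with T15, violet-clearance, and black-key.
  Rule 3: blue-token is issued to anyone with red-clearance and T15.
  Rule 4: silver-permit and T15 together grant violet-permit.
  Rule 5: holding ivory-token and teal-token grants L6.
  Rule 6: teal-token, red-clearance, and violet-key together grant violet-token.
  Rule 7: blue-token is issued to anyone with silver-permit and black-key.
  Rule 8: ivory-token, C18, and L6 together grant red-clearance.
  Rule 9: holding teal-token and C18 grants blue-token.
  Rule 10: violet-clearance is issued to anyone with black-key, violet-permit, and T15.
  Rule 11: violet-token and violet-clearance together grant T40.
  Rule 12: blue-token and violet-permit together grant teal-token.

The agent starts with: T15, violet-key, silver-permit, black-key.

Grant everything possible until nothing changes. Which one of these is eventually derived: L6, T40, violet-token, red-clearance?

Holding silver-permit and T15 grants violet-permit (Rule 4).
Holding silver-permit and black-key grants blue-token (Rule 7).
Holding black-key, violet-permit, and T15 grants violet-clearance (Rule 10).
Holding blue-token and violet-permit grants teal-token (Rule 12).
Holding T15, violet-clearance, and black-key grants ivory-token (Rule 2).
Holding ivory-token and teal-token grants L6 (Rule 5).
violet-token would need teal-token, red-clearance, and violet-key (Rule 6), but red-clearance is never granted. red-clearance would need ivory-token, C18, and L6 (Rule 8), but C18 is never granted. T40 would need violet-token and violet-clearance (Rule 11), but violet-token is never granted.

L6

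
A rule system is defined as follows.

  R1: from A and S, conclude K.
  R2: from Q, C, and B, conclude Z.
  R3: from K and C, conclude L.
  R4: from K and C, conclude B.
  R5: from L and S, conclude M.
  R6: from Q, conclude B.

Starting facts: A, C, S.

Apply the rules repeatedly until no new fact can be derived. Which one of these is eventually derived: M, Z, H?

M

From A and S, R1 gives K.
From K and C, R3 gives L.
L and S hold, so M follows (R5).
No rule produces H, and it is not given. Z would need Q, C, and B (R2), but Q is never established.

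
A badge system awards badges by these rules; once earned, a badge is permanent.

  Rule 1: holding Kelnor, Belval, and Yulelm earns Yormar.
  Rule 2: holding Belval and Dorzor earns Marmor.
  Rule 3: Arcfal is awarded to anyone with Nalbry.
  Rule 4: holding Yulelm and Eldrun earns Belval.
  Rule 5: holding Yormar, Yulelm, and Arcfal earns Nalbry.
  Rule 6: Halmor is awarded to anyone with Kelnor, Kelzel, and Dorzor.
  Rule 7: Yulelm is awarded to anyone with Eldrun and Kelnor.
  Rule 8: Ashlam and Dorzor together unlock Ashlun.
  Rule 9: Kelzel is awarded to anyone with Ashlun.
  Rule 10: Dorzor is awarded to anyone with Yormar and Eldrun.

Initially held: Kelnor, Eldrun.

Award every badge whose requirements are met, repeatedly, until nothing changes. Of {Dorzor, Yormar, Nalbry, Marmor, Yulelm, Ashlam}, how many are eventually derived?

With Eldrun and Kelnor, Yulelm is earned (Rule 7).
With Yulelm and Eldrun, Belval is earned (Rule 4).
With Kelnor, Belval, and Yulelm, Yormar is earned (Rule 1).
With Yormar and Eldrun, Dorzor is earned (Rule 10).
With Belval and Dorzor, Marmor is earned (Rule 2).
Dorzor: reached.
Yormar: reached.
Nalbry would need Yormar, Yulelm, and Arcfal (Rule 5), but Arcfal is never earned.
Marmor: reached.
Yulelm: reached.
No rule produces Ashlam, and it is not given.
Reached: Dorzor, Yormar, Marmor, and Yulelm — 4 of the 6.

4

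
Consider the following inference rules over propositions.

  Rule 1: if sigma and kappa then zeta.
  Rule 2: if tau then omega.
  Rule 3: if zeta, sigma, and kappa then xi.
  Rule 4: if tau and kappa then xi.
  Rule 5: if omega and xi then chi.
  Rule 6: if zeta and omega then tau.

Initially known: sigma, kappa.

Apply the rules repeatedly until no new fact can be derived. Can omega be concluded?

No

omega would need tau (Rule 2), but tau is never established.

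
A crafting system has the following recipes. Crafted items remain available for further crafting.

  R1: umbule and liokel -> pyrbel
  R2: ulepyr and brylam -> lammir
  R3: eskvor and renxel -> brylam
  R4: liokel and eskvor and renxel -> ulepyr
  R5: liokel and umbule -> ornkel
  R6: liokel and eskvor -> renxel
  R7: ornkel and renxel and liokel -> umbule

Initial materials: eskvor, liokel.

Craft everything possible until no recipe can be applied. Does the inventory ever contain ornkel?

No

ornkel would need liokel and umbule (R5), but umbule is never obtained.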